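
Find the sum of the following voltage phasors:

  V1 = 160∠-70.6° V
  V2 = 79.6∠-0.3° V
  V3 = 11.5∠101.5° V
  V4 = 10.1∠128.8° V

Step 1 — Convert each phasor to rectangular form:
  V1 = 160·(cos(-70.6°) + j·sin(-70.6°)) = 53.15 - j150.9 V
  V2 = 79.6·(cos(-0.3°) + j·sin(-0.3°)) = 79.6 - j0.4168 V
  V3 = 11.5·(cos(101.5°) + j·sin(101.5°)) = -2.293 + j11.27 V
  V4 = 10.1·(cos(128.8°) + j·sin(128.8°)) = -6.329 + j7.871 V
Step 2 — Sum components: V_total = 124.1 - j132.2 V.
Step 3 — Convert to polar: |V_total| = 181.3 V, ∠V_total = -46.8°.

V_total = 181.3∠-46.8° V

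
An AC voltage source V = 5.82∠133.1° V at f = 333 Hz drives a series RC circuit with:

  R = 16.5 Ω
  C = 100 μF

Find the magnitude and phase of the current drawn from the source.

Step 1 — Angular frequency: ω = 2π·f = 2π·333 = 2092 rad/s.
Step 2 — Component impedances:
  R: Z = R = 16.5 Ω
  C: Z = 1/(jωC) = -j/(ω·C) = 0 - j4.779 Ω
Step 3 — Series combination: Z_total = R + C = 16.5 - j4.779 Ω = 17.18∠-16.2° Ω.
Step 4 — Source phasor: V = 5.82∠133.1° V = -3.977 + j4.25 V.
Step 5 — Ohm's law: I = V / Z_total = (-3.977 + j4.25) / (16.5 - j4.779) = -0.2912 + j0.1732 A.
Step 6 — Convert to polar: |I| = 0.3388 A, ∠I = 149.3°.

I = 0.3388∠149.3° A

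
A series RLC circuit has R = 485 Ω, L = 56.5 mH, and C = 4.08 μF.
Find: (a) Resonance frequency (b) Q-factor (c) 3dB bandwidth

Step 1 — Resonance condition Im(Z)=0 gives ω₀ = 1/√(LC).
Step 2 — ω₀ = 1/√(0.0565·4.08e-06) = 2083 rad/s.
Step 3 — f₀ = ω₀/(2π) = 331.5 Hz.
Step 4 — Series Q: Q = ω₀L/R = 2083·0.0565/485 = 0.2426.
Step 5 — 3dB bandwidth: Δω = ω₀/Q = 8584 rad/s; BW = Δω/(2π) = 1366 Hz.

(a) f₀ = 331.5 Hz  (b) Q = 0.2426  (c) BW = 1366 Hz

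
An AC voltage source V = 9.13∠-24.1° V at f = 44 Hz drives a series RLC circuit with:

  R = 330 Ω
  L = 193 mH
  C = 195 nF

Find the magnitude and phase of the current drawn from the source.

Step 1 — Angular frequency: ω = 2π·f = 2π·44 = 276.5 rad/s.
Step 2 — Component impedances:
  R: Z = R = 330 Ω
  L: Z = jωL = j·276.5·0.193 = 0 + j53.36 Ω
  C: Z = 1/(jωC) = -j/(ω·C) = 0 - j1.855e+04 Ω
Step 3 — Series combination: Z_total = R + L + C = 330 - j1.85e+04 Ω = 1.85e+04∠-89.0° Ω.
Step 4 — Source phasor: V = 9.13∠-24.1° V = 8.334 - j3.728 V.
Step 5 — Ohm's law: I = V / Z_total = (8.334 - j3.728) / (330 - j1.85e+04) = 0.0002095 + j0.0004469 A.
Step 6 — Convert to polar: |I| = 0.0004935 A, ∠I = 64.9°.

I = 0.0004935∠64.9° A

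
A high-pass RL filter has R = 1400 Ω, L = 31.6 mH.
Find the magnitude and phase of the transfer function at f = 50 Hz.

Step 1 — Angular frequency: ω = 2π·50 = 314.2 rad/s.
Step 2 — Transfer function: H(jω) = jωL/(R + jωL).
Step 3 — Numerator jωL = j·9.927; denominator R + jωL = 1400 + j9.927.
Step 4 — H = 5.028e-05 + j0.007091.
Step 5 — Magnitude: |H| = 0.007091 (-43.0 dB); phase: φ = 89.6°.

|H| = 0.007091 (-43.0 dB), φ = 89.6°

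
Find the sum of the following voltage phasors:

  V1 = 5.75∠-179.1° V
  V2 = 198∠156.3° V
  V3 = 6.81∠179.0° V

Step 1 — Convert each phasor to rectangular form:
  V1 = 5.75·(cos(-179.1°) + j·sin(-179.1°)) = -5.749 - j0.09032 V
  V2 = 198·(cos(156.3°) + j·sin(156.3°)) = -181.3 + j79.59 V
  V3 = 6.81·(cos(179.0°) + j·sin(179.0°)) = -6.809 + j0.1189 V
Step 2 — Sum components: V_total = -193.9 + j79.61 V.
Step 3 — Convert to polar: |V_total| = 209.6 V, ∠V_total = 157.7°.

V_total = 209.6∠157.7° V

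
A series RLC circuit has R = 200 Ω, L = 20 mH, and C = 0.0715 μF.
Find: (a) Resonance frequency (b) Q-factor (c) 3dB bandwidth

Step 1 — Resonance condition Im(Z)=0 gives ω₀ = 1/√(LC).
Step 2 — ω₀ = 1/√(0.02·7.15e-08) = 2.644e+04 rad/s.
Step 3 — f₀ = ω₀/(2π) = 4209 Hz.
Step 4 — Series Q: Q = ω₀L/R = 2.644e+04·0.02/200 = 2.644.
Step 5 — 3dB bandwidth: Δω = ω₀/Q = 1e+04 rad/s; BW = Δω/(2π) = 1592 Hz.

(a) f₀ = 4209 Hz  (b) Q = 2.644  (c) BW = 1592 Hz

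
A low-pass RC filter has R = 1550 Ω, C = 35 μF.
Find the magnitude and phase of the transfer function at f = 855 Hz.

Step 1 — Angular frequency: ω = 2π·855 = 5372 rad/s.
Step 2 — Transfer function: H(jω) = 1/(1 + jωRC).
Step 3 — Denominator: 1 + jωRC = 1 + j·5372·1550·3.5e-05 = 1 + j291.4.
Step 4 — H = 1.177e-05 - j0.003431.
Step 5 — Magnitude: |H| = 0.003431 (-49.3 dB); phase: φ = -89.8°.

|H| = 0.003431 (-49.3 dB), φ = -89.8°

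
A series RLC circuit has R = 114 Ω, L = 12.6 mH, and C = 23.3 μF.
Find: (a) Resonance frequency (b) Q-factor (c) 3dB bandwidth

Step 1 — Resonance: ω₀ = 1/√(LC) = 1/√(0.0126·2.33e-05) = 1846 rad/s.
Step 2 — f₀ = ω₀/(2π) = 293.7 Hz.
Step 3 — Series Q: Q = ω₀L/R = 1846·0.0126/114 = 0.204.
Step 4 — Bandwidth: Δω = ω₀/Q = 9048 rad/s; BW = Δω/(2π) = 1440 Hz.

(a) f₀ = 293.7 Hz  (b) Q = 0.204  (c) BW = 1440 Hz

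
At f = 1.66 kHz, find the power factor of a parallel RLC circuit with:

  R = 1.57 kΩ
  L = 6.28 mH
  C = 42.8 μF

Step 1 — Angular frequency: ω = 2π·f = 2π·1660 = 1.043e+04 rad/s.
Step 2 — Component impedances:
  R: Z = R = 1570 Ω
  L: Z = jωL = j·1.043e+04·0.00628 = 0 + j65.5 Ω
  C: Z = 1/(jωC) = -j/(ω·C) = 0 - j2.24 Ω
Step 3 — Parallel combination: 1/Z_total = 1/R + 1/L + 1/C; Z_total = 0.003427 - j2.319 Ω = 2.319∠-89.9° Ω.
Step 4 — Power factor: PF = cos(φ) = Re(Z)/|Z| = 0.0034266/2.3194 = 0.001477.
Step 5 — Type: Im(Z) = -2.319 ⇒ leading (phase φ = -89.9°).

PF = 0.001477 (leading, φ = -89.9°)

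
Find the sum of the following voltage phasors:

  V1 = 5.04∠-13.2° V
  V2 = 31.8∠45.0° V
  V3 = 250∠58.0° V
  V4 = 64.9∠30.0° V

Step 1 — Convert each phasor to rectangular form:
  V1 = 5.04·(cos(-13.2°) + j·sin(-13.2°)) = 4.907 - j1.151 V
  V2 = 31.8·(cos(45.0°) + j·sin(45.0°)) = 22.49 + j22.49 V
  V3 = 250·(cos(58.0°) + j·sin(58.0°)) = 132.5 + j212 V
  V4 = 64.9·(cos(30.0°) + j·sin(30.0°)) = 56.21 + j32.45 V
Step 2 — Sum components: V_total = 216.1 + j265.8 V.
Step 3 — Convert to polar: |V_total| = 342.5 V, ∠V_total = 50.9°.

V_total = 342.5∠50.9° V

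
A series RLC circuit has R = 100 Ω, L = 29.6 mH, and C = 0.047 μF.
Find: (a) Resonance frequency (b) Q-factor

Step 1 — Resonance condition Im(Z)=0 gives ω₀ = 1/√(LC).
Step 2 — ω₀ = 1/√(0.0296·4.7e-08) = 2.681e+04 rad/s.
Step 3 — f₀ = ω₀/(2π) = 4267 Hz.
Step 4 — Series Q: Q = ω₀L/R = 2.681e+04·0.0296/100 = 7.936.

(a) f₀ = 4267 Hz  (b) Q = 7.936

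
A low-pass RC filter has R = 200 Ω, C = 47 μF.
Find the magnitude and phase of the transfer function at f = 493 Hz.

Step 1 — Angular frequency: ω = 2π·493 = 3098 rad/s.
Step 2 — Transfer function: H(jω) = 1/(1 + jωRC).
Step 3 — Denominator: 1 + jωRC = 1 + j·3098·200·4.7e-05 = 1 + j29.12.
Step 4 — H = 0.001178 - j0.0343.
Step 5 — Magnitude: |H| = 0.03432 (-29.3 dB); phase: φ = -88.0°.

|H| = 0.03432 (-29.3 dB), φ = -88.0°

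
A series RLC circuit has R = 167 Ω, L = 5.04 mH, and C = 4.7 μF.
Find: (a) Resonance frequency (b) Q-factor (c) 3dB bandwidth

Step 1 — Resonance condition Im(Z)=0 gives ω₀ = 1/√(LC).
Step 2 — ω₀ = 1/√(0.00504·4.7e-06) = 6497 rad/s.
Step 3 — f₀ = ω₀/(2π) = 1034 Hz.
Step 4 — Series Q: Q = ω₀L/R = 6497·0.00504/167 = 0.1961.
Step 5 — 3dB bandwidth: Δω = ω₀/Q = 3.313e+04 rad/s; BW = Δω/(2π) = 5274 Hz.

(a) f₀ = 1034 Hz  (b) Q = 0.1961  (c) BW = 5274 Hz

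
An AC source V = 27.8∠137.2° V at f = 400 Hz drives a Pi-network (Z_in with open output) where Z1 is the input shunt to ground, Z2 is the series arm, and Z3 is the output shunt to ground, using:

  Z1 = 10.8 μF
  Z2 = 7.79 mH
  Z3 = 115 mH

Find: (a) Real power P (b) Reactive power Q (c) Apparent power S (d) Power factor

Step 1 — Angular frequency: ω = 2π·f = 2π·400 = 2513 rad/s.
Step 2 — Component impedances:
  Z1: Z = 1/(jωC) = -j/(ω·C) = 0 - j36.84 Ω
  Z2: Z = jωL = j·2513·0.00779 = 0 + j19.58 Ω
  Z3: Z = jωL = j·2513·0.115 = 0 + j289 Ω
Step 3 — With open output, the series arm Z2 and the output shunt Z3 appear in series to ground: Z2 + Z3 = 0 + j308.6 Ω.
Step 4 — Parallel with input shunt Z1: Z_in = Z1 || (Z2 + Z3) = 0 - j41.84 Ω = 41.84∠-90.0° Ω.
Step 5 — Source phasor: V = 27.8∠137.2° V = -20.4 + j18.89 V.
Step 6 — Current: I = V / Z = -0.4515 - j0.4876 A = 0.6645∠-132.8° A.
Step 7 — Complex power: S = V·I* = 0 - j18.47 VA.
Step 8 — Real power: P = Re(S) = 0 W.
Step 9 — Reactive power: Q = Im(S) = -18.47 VAR.
Step 10 — Apparent power: |S| = 18.47 VA.
Step 11 — Power factor: PF = P/|S| = 0 (leading).

(a) P = 0 W  (b) Q = -18.47 VAR  (c) S = 18.47 VA  (d) PF = 0 (leading)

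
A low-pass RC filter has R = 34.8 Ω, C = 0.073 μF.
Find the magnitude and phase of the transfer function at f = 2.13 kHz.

Step 1 — Angular frequency: ω = 2π·2130 = 1.338e+04 rad/s.
Step 2 — Transfer function: H(jω) = 1/(1 + jωRC).
Step 3 — Denominator: 1 + jωRC = 1 + j·1.338e+04·34.8·7.3e-08 = 1 + j0.034.
Step 4 — H = 0.9988 - j0.03396.
Step 5 — Magnitude: |H| = 0.9994 (-0.0 dB); phase: φ = -1.9°.

|H| = 0.9994 (-0.0 dB), φ = -1.9°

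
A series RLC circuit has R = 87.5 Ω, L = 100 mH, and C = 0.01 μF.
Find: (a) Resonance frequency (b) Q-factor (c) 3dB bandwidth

Step 1 — Resonance condition Im(Z)=0 gives ω₀ = 1/√(LC).
Step 2 — ω₀ = 1/√(0.1·1e-08) = 3.162e+04 rad/s.
Step 3 — f₀ = ω₀/(2π) = 5033 Hz.
Step 4 — Series Q: Q = ω₀L/R = 3.162e+04·0.1/87.5 = 36.14.
Step 5 — 3dB bandwidth: Δω = ω₀/Q = 875 rad/s; BW = Δω/(2π) = 139.3 Hz.

(a) f₀ = 5033 Hz  (b) Q = 36.14  (c) BW = 139.3 Hz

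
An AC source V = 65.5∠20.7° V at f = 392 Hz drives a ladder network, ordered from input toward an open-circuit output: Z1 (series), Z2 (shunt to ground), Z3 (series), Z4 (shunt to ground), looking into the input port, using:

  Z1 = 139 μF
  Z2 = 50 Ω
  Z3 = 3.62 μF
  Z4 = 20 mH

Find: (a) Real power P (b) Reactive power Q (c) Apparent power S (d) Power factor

Step 1 — Angular frequency: ω = 2π·f = 2π·392 = 2463 rad/s.
Step 2 — Component impedances:
  Z1: Z = 1/(jωC) = -j/(ω·C) = 0 - j2.921 Ω
  Z2: Z = R = 50 Ω
  Z3: Z = 1/(jωC) = -j/(ω·C) = 0 - j112.2 Ω
  Z4: Z = jωL = j·2463·0.02 = 0 + j49.26 Ω
Step 3 — Ladder network (open output): work backward from the far end, alternating series and parallel combinations. Z_in = 30.64 - j27.28 Ω = 41.02∠-41.7° Ω.
Step 4 — Source phasor: V = 65.5∠20.7° V = 61.27 + j23.15 V.
Step 5 — Current: I = V / Z = 0.7403 + j1.415 A = 1.597∠62.4° A.
Step 6 — Complex power: S = V·I* = 78.11 - j69.54 VA.
Step 7 — Real power: P = Re(S) = 78.11 W.
Step 8 — Reactive power: Q = Im(S) = -69.54 VAR.
Step 9 — Apparent power: |S| = 104.6 VA.
Step 10 — Power factor: PF = P/|S| = 0.7469 (leading).

(a) P = 78.11 W  (b) Q = -69.54 VAR  (c) S = 104.6 VA  (d) PF = 0.7469 (leading)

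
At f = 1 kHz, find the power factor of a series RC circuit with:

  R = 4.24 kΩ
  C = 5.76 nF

Step 1 — Angular frequency: ω = 2π·f = 2π·1000 = 6283 rad/s.
Step 2 — Component impedances:
  R: Z = R = 4240 Ω
  C: Z = 1/(jωC) = -j/(ω·C) = 0 - j2.763e+04 Ω
Step 3 — Series combination: Z_total = R + C = 4240 - j2.763e+04 Ω = 2.795e+04∠-81.3° Ω.
Step 4 — Power factor: PF = cos(φ) = Re(Z)/|Z| = 4240/2.795e+04 = 0.1517.
Step 5 — Type: Im(Z) = -2.763e+04 ⇒ leading (phase φ = -81.3°).

PF = 0.1517 (leading, φ = -81.3°)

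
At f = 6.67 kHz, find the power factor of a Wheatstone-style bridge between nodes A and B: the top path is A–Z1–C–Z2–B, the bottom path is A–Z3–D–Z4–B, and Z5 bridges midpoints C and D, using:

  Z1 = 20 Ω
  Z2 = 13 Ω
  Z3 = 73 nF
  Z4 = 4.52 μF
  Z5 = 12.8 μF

Step 1 — Angular frequency: ω = 2π·f = 2π·6670 = 4.191e+04 rad/s.
Step 2 — Component impedances:
  Z1: Z = R = 20 Ω
  Z2: Z = R = 13 Ω
  Z3: Z = 1/(jωC) = -j/(ω·C) = 0 - j326.9 Ω
  Z4: Z = 1/(jωC) = -j/(ω·C) = 0 - j5.279 Ω
  Z5: Z = 1/(jωC) = -j/(ω·C) = 0 - j1.864 Ω
Step 3 — Bridge requires nodal analysis (the Z5 bridge couples midpoints C and D, so the two paths cannot be reduced to a simple series/parallel combination). Setting node B to ground and injecting 1 A at node A, the 3-node admittance system at A, C, D solves to V_A = Z_AB = 22.75 - j6.779 Ω = 23.74∠-16.6° Ω.
Step 4 — Power factor: PF = cos(φ) = Re(Z)/|Z| = 22.7542/23.7426 = 0.9584.
Step 5 — Type: Im(Z) = -6.779 ⇒ leading (phase φ = -16.6°).

PF = 0.9584 (leading, φ = -16.6°)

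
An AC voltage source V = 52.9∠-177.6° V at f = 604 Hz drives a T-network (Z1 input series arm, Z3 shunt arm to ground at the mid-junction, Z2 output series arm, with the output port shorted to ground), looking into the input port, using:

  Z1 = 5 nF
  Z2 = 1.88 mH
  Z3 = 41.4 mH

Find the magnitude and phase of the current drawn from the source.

Step 1 — Angular frequency: ω = 2π·f = 2π·604 = 3795 rad/s.
Step 2 — Component impedances:
  Z1: Z = 1/(jωC) = -j/(ω·C) = 0 - j5.27e+04 Ω
  Z2: Z = jωL = j·3795·0.00188 = 0 + j7.135 Ω
  Z3: Z = jωL = j·3795·0.0414 = 0 + j157.1 Ω
Step 3 — With the output port shorted to ground, the output series arm Z2 runs from the junction to ground; the shunt arm Z3 also runs from the junction to ground. They appear in parallel: Z3 || Z2 = 0 + j6.825 Ω.
Step 4 — Series with input arm Z1: Z_in = Z1 + (Z3 || Z2) = 0 - j5.269e+04 Ω = 5.269e+04∠-90.0° Ω.
Step 5 — Source phasor: V = 52.9∠-177.6° V = -52.85 - j2.215 V.
Step 6 — Ohm's law: I = V / Z_total = (-52.85 - j2.215) / (0 - j5.269e+04) = 4.204e-05 - j0.001003 A.
Step 7 — Convert to polar: |I| = 0.001004 A, ∠I = -87.6°.

I = 0.001004∠-87.6° A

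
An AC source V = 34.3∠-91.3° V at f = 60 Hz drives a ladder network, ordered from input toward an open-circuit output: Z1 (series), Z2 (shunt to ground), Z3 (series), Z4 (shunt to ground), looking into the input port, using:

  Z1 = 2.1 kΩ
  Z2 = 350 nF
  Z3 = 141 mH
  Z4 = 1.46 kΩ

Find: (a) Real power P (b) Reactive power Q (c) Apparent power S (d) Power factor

Step 1 — Angular frequency: ω = 2π·f = 2π·60 = 377 rad/s.
Step 2 — Component impedances:
  Z1: Z = R = 2100 Ω
  Z2: Z = 1/(jωC) = -j/(ω·C) = 0 - j7579 Ω
  Z3: Z = jωL = j·377·0.141 = 0 + j53.16 Ω
  Z4: Z = R = 1460 Ω
Step 3 — Ladder network (open output): work backward from the far end, alternating series and parallel combinations. Z_in = 3527 - j223.3 Ω = 3534∠-3.6° Ω.
Step 4 — Source phasor: V = 34.3∠-91.3° V = -0.7782 - j34.29 V.
Step 5 — Current: I = V / Z = 0.0003934 - j0.009698 A = 0.009706∠-87.7° A.
Step 6 — Complex power: S = V·I* = 0.3322 - j0.02104 VA.
Step 7 — Real power: P = Re(S) = 0.3322 W.
Step 8 — Reactive power: Q = Im(S) = -0.02104 VAR.
Step 9 — Apparent power: |S| = 0.3329 VA.
Step 10 — Power factor: PF = P/|S| = 0.998 (leading).

(a) P = 0.3322 W  (b) Q = -0.02104 VAR  (c) S = 0.3329 VA  (d) PF = 0.998 (leading)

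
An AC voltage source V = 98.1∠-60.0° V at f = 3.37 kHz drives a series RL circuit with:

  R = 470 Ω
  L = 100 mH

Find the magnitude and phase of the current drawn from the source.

Step 1 — Angular frequency: ω = 2π·f = 2π·3370 = 2.117e+04 rad/s.
Step 2 — Component impedances:
  R: Z = R = 470 Ω
  L: Z = jωL = j·2.117e+04·0.1 = 0 + j2117 Ω
Step 3 — Series combination: Z_total = R + L = 470 + j2117 Ω = 2169∠77.5° Ω.
Step 4 — Source phasor: V = 98.1∠-60.0° V = 49.05 - j84.96 V.
Step 5 — Ohm's law: I = V / Z_total = (49.05 - j84.96) / (470 + j2117) = -0.03334 - j0.03056 A.
Step 6 — Convert to polar: |I| = 0.04523 A, ∠I = -137.5°.

I = 0.04523∠-137.5° A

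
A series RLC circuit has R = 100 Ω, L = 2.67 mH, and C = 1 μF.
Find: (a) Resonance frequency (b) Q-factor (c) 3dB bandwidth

Step 1 — Resonance: ω₀ = 1/√(LC) = 1/√(0.00267·1e-06) = 1.935e+04 rad/s.
Step 2 — f₀ = ω₀/(2π) = 3080 Hz.
Step 3 — Series Q: Q = ω₀L/R = 1.935e+04·0.00267/100 = 0.5167.
Step 4 — Bandwidth: Δω = ω₀/Q = 3.745e+04 rad/s; BW = Δω/(2π) = 5961 Hz.

(a) f₀ = 3080 Hz  (b) Q = 0.5167  (c) BW = 5961 Hz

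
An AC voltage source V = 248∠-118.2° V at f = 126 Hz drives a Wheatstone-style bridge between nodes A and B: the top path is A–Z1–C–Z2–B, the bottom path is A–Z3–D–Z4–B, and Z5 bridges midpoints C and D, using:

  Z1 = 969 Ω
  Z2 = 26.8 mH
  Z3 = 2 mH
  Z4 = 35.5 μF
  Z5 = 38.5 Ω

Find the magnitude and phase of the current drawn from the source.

Step 1 — Angular frequency: ω = 2π·f = 2π·126 = 791.7 rad/s.
Step 2 — Component impedances:
  Z1: Z = R = 969 Ω
  Z2: Z = jωL = j·791.7·0.0268 = 0 + j21.22 Ω
  Z3: Z = jωL = j·791.7·0.002 = 0 + j1.583 Ω
  Z4: Z = 1/(jωC) = -j/(ω·C) = 0 - j35.58 Ω
  Z5: Z = R = 38.5 Ω
Step 3 — Bridge requires nodal analysis (the Z5 bridge couples midpoints C and D, so the two paths cannot be reduced to a simple series/parallel combination). Setting node B to ground and injecting 1 A at node A, the 3-node admittance system at A, C, D solves to V_A = Z_AB = 29.62 - j22.51 Ω = 37.2∠-37.2° Ω.
Step 4 — Source phasor: V = 248∠-118.2° V = -117.2 - j218.6 V.
Step 5 — Ohm's law: I = V / Z_total = (-117.2 - j218.6) / (29.62 - j22.51) = 1.047 - j6.583 A.
Step 6 — Convert to polar: |I| = 6.666 A, ∠I = -81.0°.

I = 6.666∠-81.0° A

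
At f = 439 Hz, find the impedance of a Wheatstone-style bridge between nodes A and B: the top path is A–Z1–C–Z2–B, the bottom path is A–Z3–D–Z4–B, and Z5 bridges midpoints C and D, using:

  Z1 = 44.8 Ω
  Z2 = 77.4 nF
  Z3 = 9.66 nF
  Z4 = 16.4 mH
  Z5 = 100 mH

Step 1 — Angular frequency: ω = 2π·f = 2π·439 = 2758 rad/s.
Step 2 — Component impedances:
  Z1: Z = R = 44.8 Ω
  Z2: Z = 1/(jωC) = -j/(ω·C) = 0 - j4684 Ω
  Z3: Z = 1/(jωC) = -j/(ω·C) = 0 - j3.753e+04 Ω
  Z4: Z = jωL = j·2758·0.0164 = 0 + j45.24 Ω
  Z5: Z = jωL = j·2758·0.1 = 0 + j275.8 Ω
Step 3 — Bridge requires nodal analysis (the Z5 bridge couples midpoints C and D, so the two paths cannot be reduced to a simple series/parallel combination). Setting node B to ground and injecting 1 A at node A, the 3-node admittance system at A, C, D solves to V_A = Z_AB = 45.52 + j347 Ω = 350∠82.5° Ω.

Z = 45.52 + j347 Ω = 350∠82.5° Ω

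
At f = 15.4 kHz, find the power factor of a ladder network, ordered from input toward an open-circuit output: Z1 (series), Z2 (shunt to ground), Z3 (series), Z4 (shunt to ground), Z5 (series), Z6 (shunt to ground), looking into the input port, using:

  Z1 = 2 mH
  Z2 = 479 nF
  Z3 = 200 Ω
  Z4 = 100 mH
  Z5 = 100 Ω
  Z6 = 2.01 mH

Step 1 — Angular frequency: ω = 2π·f = 2π·1.54e+04 = 9.676e+04 rad/s.
Step 2 — Component impedances:
  Z1: Z = jωL = j·9.676e+04·0.002 = 0 + j193.5 Ω
  Z2: Z = 1/(jωC) = -j/(ω·C) = 0 - j21.58 Ω
  Z3: Z = R = 200 Ω
  Z4: Z = jωL = j·9.676e+04·0.1 = 0 + j9676 Ω
  Z5: Z = R = 100 Ω
  Z6: Z = jωL = j·9.676e+04·0.00201 = 0 + j194.5 Ω
Step 3 — Ladder network (open output): work backward from the far end, alternating series and parallel combinations. Z_in = 1.182 + j171.3 Ω = 171.3∠89.6° Ω.
Step 4 — Power factor: PF = cos(φ) = Re(Z)/|Z| = 1.1822/171.27 = 0.006903.
Step 5 — Type: Im(Z) = 171.3 ⇒ lagging (phase φ = 89.6°).

PF = 0.006903 (lagging, φ = 89.6°)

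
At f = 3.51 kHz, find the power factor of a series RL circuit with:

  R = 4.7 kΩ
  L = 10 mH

Step 1 — Angular frequency: ω = 2π·f = 2π·3510 = 2.205e+04 rad/s.
Step 2 — Component impedances:
  R: Z = R = 4700 Ω
  L: Z = jωL = j·2.205e+04·0.01 = 0 + j220.5 Ω
Step 3 — Series combination: Z_total = R + L = 4700 + j220.5 Ω = 4705∠2.7° Ω.
Step 4 — Power factor: PF = cos(φ) = Re(Z)/|Z| = 4700/4705 = 0.9989.
Step 5 — Type: Im(Z) = 220.5 ⇒ lagging (phase φ = 2.7°).

PF = 0.9989 (lagging, φ = 2.7°)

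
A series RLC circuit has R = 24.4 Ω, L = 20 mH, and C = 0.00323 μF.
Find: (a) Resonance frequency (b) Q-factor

Step 1 — Resonance condition Im(Z)=0 gives ω₀ = 1/√(LC).
Step 2 — ω₀ = 1/√(0.02·3.23e-09) = 1.244e+05 rad/s.
Step 3 — f₀ = ω₀/(2π) = 1.98e+04 Hz.
Step 4 — Series Q: Q = ω₀L/R = 1.244e+05·0.02/24.4 = 102.

(a) f₀ = 1.98e+04 Hz  (b) Q = 102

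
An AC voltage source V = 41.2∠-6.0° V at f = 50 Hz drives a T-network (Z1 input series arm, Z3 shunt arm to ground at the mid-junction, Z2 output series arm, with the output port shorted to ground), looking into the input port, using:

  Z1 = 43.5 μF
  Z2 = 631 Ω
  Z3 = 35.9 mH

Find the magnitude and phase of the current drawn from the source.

Step 1 — Angular frequency: ω = 2π·f = 2π·50 = 314.2 rad/s.
Step 2 — Component impedances:
  Z1: Z = 1/(jωC) = -j/(ω·C) = 0 - j73.17 Ω
  Z2: Z = R = 631 Ω
  Z3: Z = jωL = j·314.2·0.0359 = 0 + j11.28 Ω
Step 3 — With the output port shorted to ground, the output series arm Z2 runs from the junction to ground; the shunt arm Z3 also runs from the junction to ground. They appear in parallel: Z3 || Z2 = 0.2015 + j11.27 Ω.
Step 4 — Series with input arm Z1: Z_in = Z1 + (Z3 || Z2) = 0.2015 - j61.9 Ω = 61.9∠-89.8° Ω.
Step 5 — Source phasor: V = 41.2∠-6.0° V = 40.97 - j4.307 V.
Step 6 — Ohm's law: I = V / Z_total = (40.97 - j4.307) / (0.2015 - j61.9) = 0.07173 + j0.6617 A.
Step 7 — Convert to polar: |I| = 0.6656 A, ∠I = 83.8°.

I = 0.6656∠83.8° A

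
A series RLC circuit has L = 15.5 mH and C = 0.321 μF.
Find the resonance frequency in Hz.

Step 1 — Resonance condition Im(Z)=0 gives ω₀ = 1/√(LC).
Step 2 — ω₀ = 1/√(0.0155·3.21e-07) = 1.418e+04 rad/s.
Step 3 — f₀ = ω₀/(2π) = 2256 Hz.

f₀ = 2256 Hz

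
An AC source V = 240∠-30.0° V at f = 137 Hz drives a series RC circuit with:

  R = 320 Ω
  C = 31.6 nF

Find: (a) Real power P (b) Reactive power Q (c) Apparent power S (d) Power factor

Step 1 — Angular frequency: ω = 2π·f = 2π·137 = 860.8 rad/s.
Step 2 — Component impedances:
  R: Z = R = 320 Ω
  C: Z = 1/(jωC) = -j/(ω·C) = 0 - j3.676e+04 Ω
Step 3 — Series combination: Z_total = R + C = 320 - j3.676e+04 Ω = 3.676e+04∠-89.5° Ω.
Step 4 — Source phasor: V = 240∠-30.0° V = 207.8 - j120 V.
Step 5 — Current: I = V / Z = 0.003313 + j0.005625 A = 0.006528∠59.5° A.
Step 6 — Complex power: S = V·I* = 0.01364 - j1.567 VA.
Step 7 — Real power: P = Re(S) = 0.01364 W.
Step 8 — Reactive power: Q = Im(S) = -1.567 VAR.
Step 9 — Apparent power: |S| = 1.567 VA.
Step 10 — Power factor: PF = P/|S| = 0.008704 (leading).

(a) P = 0.01364 W  (b) Q = -1.567 VAR  (c) S = 1.567 VA  (d) PF = 0.008704 (leading)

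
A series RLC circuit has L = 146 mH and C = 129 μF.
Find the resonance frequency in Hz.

Step 1 — Resonance condition Im(Z)=0 gives ω₀ = 1/√(LC).
Step 2 — ω₀ = 1/√(0.146·0.000129) = 230.4 rad/s.
Step 3 — f₀ = ω₀/(2π) = 36.67 Hz.

f₀ = 36.67 Hz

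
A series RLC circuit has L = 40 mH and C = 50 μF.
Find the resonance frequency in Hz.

Step 1 — Resonance condition Im(Z)=0 gives ω₀ = 1/√(LC).
Step 2 — ω₀ = 1/√(0.04·5e-05) = 707.1 rad/s.
Step 3 — f₀ = ω₀/(2π) = 112.5 Hz.

f₀ = 112.5 Hz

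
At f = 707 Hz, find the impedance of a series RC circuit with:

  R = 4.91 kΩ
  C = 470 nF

Step 1 — Angular frequency: ω = 2π·f = 2π·707 = 4442 rad/s.
Step 2 — Component impedances:
  R: Z = R = 4910 Ω
  C: Z = 1/(jωC) = -j/(ω·C) = 0 - j479 Ω
Step 3 — Series combination: Z_total = R + C = 4910 - j479 Ω = 4933∠-5.6° Ω.

Z = 4910 - j479 Ω = 4933∠-5.6° Ω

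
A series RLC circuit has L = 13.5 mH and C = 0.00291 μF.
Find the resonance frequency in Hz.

Step 1 — Resonance condition Im(Z)=0 gives ω₀ = 1/√(LC).
Step 2 — ω₀ = 1/√(0.0135·2.91e-09) = 1.595e+05 rad/s.
Step 3 — f₀ = ω₀/(2π) = 2.539e+04 Hz.

f₀ = 2.539e+04 Hz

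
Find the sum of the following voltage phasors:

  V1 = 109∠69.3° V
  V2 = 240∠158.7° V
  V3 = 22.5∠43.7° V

Step 1 — Convert each phasor to rectangular form:
  V1 = 109·(cos(69.3°) + j·sin(69.3°)) = 38.53 + j102 V
  V2 = 240·(cos(158.7°) + j·sin(158.7°)) = -223.6 + j87.18 V
  V3 = 22.5·(cos(43.7°) + j·sin(43.7°)) = 16.27 + j15.54 V
Step 2 — Sum components: V_total = -168.8 + j204.7 V.
Step 3 — Convert to polar: |V_total| = 265.3 V, ∠V_total = 129.5°.

V_total = 265.3∠129.5° V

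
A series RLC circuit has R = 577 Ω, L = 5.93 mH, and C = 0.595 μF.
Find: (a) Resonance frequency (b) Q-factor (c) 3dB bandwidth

Step 1 — Resonance condition Im(Z)=0 gives ω₀ = 1/√(LC).
Step 2 — ω₀ = 1/√(0.00593·5.95e-07) = 1.684e+04 rad/s.
Step 3 — f₀ = ω₀/(2π) = 2679 Hz.
Step 4 — Series Q: Q = ω₀L/R = 1.684e+04·0.00593/577 = 0.173.
Step 5 — 3dB bandwidth: Δω = ω₀/Q = 9.73e+04 rad/s; BW = Δω/(2π) = 1.549e+04 Hz.

(a) f₀ = 2679 Hz  (b) Q = 0.173  (c) BW = 1.549e+04 Hz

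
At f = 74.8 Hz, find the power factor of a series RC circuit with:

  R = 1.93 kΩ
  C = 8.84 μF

Step 1 — Angular frequency: ω = 2π·f = 2π·74.8 = 470 rad/s.
Step 2 — Component impedances:
  R: Z = R = 1930 Ω
  C: Z = 1/(jωC) = -j/(ω·C) = 0 - j240.7 Ω
Step 3 — Series combination: Z_total = R + C = 1930 - j240.7 Ω = 1945∠-7.1° Ω.
Step 4 — Power factor: PF = cos(φ) = Re(Z)/|Z| = 1930/1945 = 0.9923.
Step 5 — Type: Im(Z) = -240.7 ⇒ leading (phase φ = -7.1°).

PF = 0.9923 (leading, φ = -7.1°)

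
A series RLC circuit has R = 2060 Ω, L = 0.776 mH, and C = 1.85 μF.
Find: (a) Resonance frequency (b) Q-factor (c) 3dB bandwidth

Step 1 — Resonance condition Im(Z)=0 gives ω₀ = 1/√(LC).
Step 2 — ω₀ = 1/√(0.000776·1.85e-06) = 2.639e+04 rad/s.
Step 3 — f₀ = ω₀/(2π) = 4201 Hz.
Step 4 — Series Q: Q = ω₀L/R = 2.639e+04·0.000776/2060 = 0.009942.
Step 5 — 3dB bandwidth: Δω = ω₀/Q = 2.655e+06 rad/s; BW = Δω/(2π) = 4.225e+05 Hz.

(a) f₀ = 4201 Hz  (b) Q = 0.009942  (c) BW = 4.225e+05 Hz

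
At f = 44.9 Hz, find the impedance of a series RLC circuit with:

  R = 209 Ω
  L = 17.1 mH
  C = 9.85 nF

Step 1 — Angular frequency: ω = 2π·f = 2π·44.9 = 282.1 rad/s.
Step 2 — Component impedances:
  R: Z = R = 209 Ω
  L: Z = jωL = j·282.1·0.0171 = 0 + j4.824 Ω
  C: Z = 1/(jωC) = -j/(ω·C) = 0 - j3.599e+05 Ω
Step 3 — Series combination: Z_total = R + L + C = 209 - j3.599e+05 Ω = 3.599e+05∠-90.0° Ω.

Z = 209 - j3.599e+05 Ω = 3.599e+05∠-90.0° Ω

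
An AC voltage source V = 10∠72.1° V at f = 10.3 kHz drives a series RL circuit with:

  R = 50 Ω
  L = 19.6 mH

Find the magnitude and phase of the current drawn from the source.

Step 1 — Angular frequency: ω = 2π·f = 2π·1.03e+04 = 6.472e+04 rad/s.
Step 2 — Component impedances:
  R: Z = R = 50 Ω
  L: Z = jωL = j·6.472e+04·0.0196 = 0 + j1268 Ω
Step 3 — Series combination: Z_total = R + L = 50 + j1268 Ω = 1269∠87.7° Ω.
Step 4 — Source phasor: V = 10∠72.1° V = 3.074 + j9.516 V.
Step 5 — Ohm's law: I = V / Z_total = (3.074 + j9.516) / (50 + j1268) = 0.007586 - j0.002124 A.
Step 6 — Convert to polar: |I| = 0.007878 A, ∠I = -15.6°.

I = 0.007878∠-15.6° A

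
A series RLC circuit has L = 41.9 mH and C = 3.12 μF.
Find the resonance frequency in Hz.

Step 1 — Resonance condition Im(Z)=0 gives ω₀ = 1/√(LC).
Step 2 — ω₀ = 1/√(0.0419·3.12e-06) = 2766 rad/s.
Step 3 — f₀ = ω₀/(2π) = 440.2 Hz.

f₀ = 440.2 Hz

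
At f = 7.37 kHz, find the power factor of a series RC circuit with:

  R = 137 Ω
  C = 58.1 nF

Step 1 — Angular frequency: ω = 2π·f = 2π·7370 = 4.631e+04 rad/s.
Step 2 — Component impedances:
  R: Z = R = 137 Ω
  C: Z = 1/(jωC) = -j/(ω·C) = 0 - j371.7 Ω
Step 3 — Series combination: Z_total = R + C = 137 - j371.7 Ω = 396.1∠-69.8° Ω.
Step 4 — Power factor: PF = cos(φ) = Re(Z)/|Z| = 137/396.13 = 0.3458.
Step 5 — Type: Im(Z) = -371.7 ⇒ leading (phase φ = -69.8°).

PF = 0.3458 (leading, φ = -69.8°)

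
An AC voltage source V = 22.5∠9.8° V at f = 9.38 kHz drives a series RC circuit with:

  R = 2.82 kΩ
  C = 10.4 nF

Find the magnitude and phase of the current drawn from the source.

Step 1 — Angular frequency: ω = 2π·f = 2π·9380 = 5.894e+04 rad/s.
Step 2 — Component impedances:
  R: Z = R = 2820 Ω
  C: Z = 1/(jωC) = -j/(ω·C) = 0 - j1631 Ω
Step 3 — Series combination: Z_total = R + C = 2820 - j1631 Ω = 3258∠-30.1° Ω.
Step 4 — Source phasor: V = 22.5∠9.8° V = 22.17 + j3.83 V.
Step 5 — Ohm's law: I = V / Z_total = (22.17 + j3.83) / (2820 - j1631) = 0.005302 + j0.004425 A.
Step 6 — Convert to polar: |I| = 0.006906 A, ∠I = 39.9°.

I = 0.006906∠39.9° A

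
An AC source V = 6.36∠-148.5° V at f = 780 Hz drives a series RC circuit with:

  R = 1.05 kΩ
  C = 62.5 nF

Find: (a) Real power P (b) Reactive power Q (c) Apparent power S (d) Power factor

Step 1 — Angular frequency: ω = 2π·f = 2π·780 = 4901 rad/s.
Step 2 — Component impedances:
  R: Z = R = 1050 Ω
  C: Z = 1/(jωC) = -j/(ω·C) = 0 - j3265 Ω
Step 3 — Series combination: Z_total = R + C = 1050 - j3265 Ω = 3429∠-72.2° Ω.
Step 4 — Source phasor: V = 6.36∠-148.5° V = -5.423 - j3.323 V.
Step 5 — Current: I = V / Z = 0.0004383 - j0.001802 A = 0.001855∠-76.3° A.
Step 6 — Complex power: S = V·I* = 0.003611 - j0.01123 VA.
Step 7 — Real power: P = Re(S) = 0.003611 W.
Step 8 — Reactive power: Q = Im(S) = -0.01123 VAR.
Step 9 — Apparent power: |S| = 0.01179 VA.
Step 10 — Power factor: PF = P/|S| = 0.3062 (leading).

(a) P = 0.003611 W  (b) Q = -0.01123 VAR  (c) S = 0.01179 VA  (d) PF = 0.3062 (leading)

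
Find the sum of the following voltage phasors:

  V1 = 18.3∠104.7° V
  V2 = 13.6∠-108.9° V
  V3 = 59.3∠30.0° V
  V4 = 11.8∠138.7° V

Step 1 — Convert each phasor to rectangular form:
  V1 = 18.3·(cos(104.7°) + j·sin(104.7°)) = -4.644 + j17.7 V
  V2 = 13.6·(cos(-108.9°) + j·sin(-108.9°)) = -4.405 - j12.87 V
  V3 = 59.3·(cos(30.0°) + j·sin(30.0°)) = 51.36 + j29.65 V
  V4 = 11.8·(cos(138.7°) + j·sin(138.7°)) = -8.865 + j7.788 V
Step 2 — Sum components: V_total = 33.44 + j42.27 V.
Step 3 — Convert to polar: |V_total| = 53.9 V, ∠V_total = 51.7°.

V_total = 53.9∠51.7° V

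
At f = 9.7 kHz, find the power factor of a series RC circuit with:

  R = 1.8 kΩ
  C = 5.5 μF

Step 1 — Angular frequency: ω = 2π·f = 2π·9700 = 6.095e+04 rad/s.
Step 2 — Component impedances:
  R: Z = R = 1800 Ω
  C: Z = 1/(jωC) = -j/(ω·C) = 0 - j2.983 Ω
Step 3 — Series combination: Z_total = R + C = 1800 - j2.983 Ω = 1800∠-0.1° Ω.
Step 4 — Power factor: PF = cos(φ) = Re(Z)/|Z| = 1800/1800 = 1.
Step 5 — Type: Im(Z) = -2.983 ⇒ leading (phase φ = -0.1°).

PF = 1 (leading, φ = -0.1°)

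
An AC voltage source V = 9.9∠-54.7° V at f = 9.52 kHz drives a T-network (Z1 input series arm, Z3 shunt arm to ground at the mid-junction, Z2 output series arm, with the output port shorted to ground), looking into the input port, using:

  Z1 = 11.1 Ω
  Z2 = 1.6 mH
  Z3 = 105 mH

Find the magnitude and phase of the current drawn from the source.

Step 1 — Angular frequency: ω = 2π·f = 2π·9520 = 5.982e+04 rad/s.
Step 2 — Component impedances:
  Z1: Z = R = 11.1 Ω
  Z2: Z = jωL = j·5.982e+04·0.0016 = 0 + j95.71 Ω
  Z3: Z = jωL = j·5.982e+04·0.105 = 0 + j6281 Ω
Step 3 — With the output port shorted to ground, the output series arm Z2 runs from the junction to ground; the shunt arm Z3 also runs from the junction to ground. They appear in parallel: Z3 || Z2 = 0 + j94.27 Ω.
Step 4 — Series with input arm Z1: Z_in = Z1 + (Z3 || Z2) = 11.1 + j94.27 Ω = 94.92∠83.3° Ω.
Step 5 — Source phasor: V = 9.9∠-54.7° V = 5.721 - j8.08 V.
Step 6 — Ohm's law: I = V / Z_total = (5.721 - j8.08) / (11.1 + j94.27) = -0.07749 - j0.06981 A.
Step 7 — Convert to polar: |I| = 0.1043 A, ∠I = -138.0°.

I = 0.1043∠-138.0° A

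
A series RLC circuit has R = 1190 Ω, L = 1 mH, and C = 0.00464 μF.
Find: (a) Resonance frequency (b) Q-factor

Step 1 — Resonance condition Im(Z)=0 gives ω₀ = 1/√(LC).
Step 2 — ω₀ = 1/√(0.001·4.64e-09) = 4.642e+05 rad/s.
Step 3 — f₀ = ω₀/(2π) = 7.389e+04 Hz.
Step 4 — Series Q: Q = ω₀L/R = 4.642e+05·0.001/1190 = 0.3901.

(a) f₀ = 7.389e+04 Hz  (b) Q = 0.3901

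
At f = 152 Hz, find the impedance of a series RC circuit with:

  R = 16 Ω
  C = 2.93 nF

Step 1 — Angular frequency: ω = 2π·f = 2π·152 = 955 rad/s.
Step 2 — Component impedances:
  R: Z = R = 16 Ω
  C: Z = 1/(jωC) = -j/(ω·C) = 0 - j3.574e+05 Ω
Step 3 — Series combination: Z_total = R + C = 16 - j3.574e+05 Ω = 3.574e+05∠-90.0° Ω.

Z = 16 - j3.574e+05 Ω = 3.574e+05∠-90.0° Ω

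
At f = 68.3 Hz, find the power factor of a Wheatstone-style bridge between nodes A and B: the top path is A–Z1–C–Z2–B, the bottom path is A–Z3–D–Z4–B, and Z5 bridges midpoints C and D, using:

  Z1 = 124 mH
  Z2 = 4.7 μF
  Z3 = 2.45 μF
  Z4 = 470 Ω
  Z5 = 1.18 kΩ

Step 1 — Angular frequency: ω = 2π·f = 2π·68.3 = 429.1 rad/s.
Step 2 — Component impedances:
  Z1: Z = jωL = j·429.1·0.124 = 0 + j53.21 Ω
  Z2: Z = 1/(jωC) = -j/(ω·C) = 0 - j495.8 Ω
  Z3: Z = 1/(jωC) = -j/(ω·C) = 0 - j951.1 Ω
  Z4: Z = R = 470 Ω
  Z5: Z = R = 1180 Ω
Step 3 — Bridge requires nodal analysis (the Z5 bridge couples midpoints C and D, so the two paths cannot be reduced to a simple series/parallel combination). Setting node B to ground and injecting 1 A at node A, the 3-node admittance system at A, C, D solves to V_A = Z_AB = 113.1 - j336.1 Ω = 354.6∠-71.4° Ω.
Step 4 — Power factor: PF = cos(φ) = Re(Z)/|Z| = 113.1/354.6 = 0.319.
Step 5 — Type: Im(Z) = -336.1 ⇒ leading (phase φ = -71.4°).

PF = 0.319 (leading, φ = -71.4°)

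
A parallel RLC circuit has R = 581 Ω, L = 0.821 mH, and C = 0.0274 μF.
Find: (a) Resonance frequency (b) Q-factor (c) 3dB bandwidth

Step 1 — Resonance: ω₀ = 1/√(LC) = 1/√(0.000821·2.74e-08) = 2.108e+05 rad/s.
Step 2 — f₀ = ω₀/(2π) = 3.356e+04 Hz.
Step 3 — Parallel Q: Q = R/(ω₀L) = 581/(2.108e+05·0.000821) = 3.356.
Step 4 — Bandwidth: Δω = ω₀/Q = 6.282e+04 rad/s; BW = Δω/(2π) = 9998 Hz.

(a) f₀ = 3.356e+04 Hz  (b) Q = 3.356  (c) BW = 9998 Hz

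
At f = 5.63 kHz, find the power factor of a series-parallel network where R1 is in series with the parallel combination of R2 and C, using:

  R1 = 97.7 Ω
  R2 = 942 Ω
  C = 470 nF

Step 1 — Angular frequency: ω = 2π·f = 2π·5630 = 3.537e+04 rad/s.
Step 2 — Component impedances:
  R1: Z = R = 97.7 Ω
  R2: Z = R = 942 Ω
  C: Z = 1/(jωC) = -j/(ω·C) = 0 - j60.15 Ω
Step 3 — Parallel branch: R2 || C = 1/(1/R2 + 1/C) = 3.825 - j59.9 Ω.
Step 4 — Series with R1: Z_total = R1 + (R2 || C) = 101.5 - j59.9 Ω = 117.9∠-30.5° Ω.
Step 5 — Power factor: PF = cos(φ) = Re(Z)/|Z| = 101.525/117.88 = 0.8613.
Step 6 — Type: Im(Z) = -59.9 ⇒ leading (phase φ = -30.5°).

PF = 0.8613 (leading, φ = -30.5°)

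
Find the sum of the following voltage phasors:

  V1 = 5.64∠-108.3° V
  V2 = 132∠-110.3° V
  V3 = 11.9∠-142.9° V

Step 1 — Convert each phasor to rectangular form:
  V1 = 5.64·(cos(-108.3°) + j·sin(-108.3°)) = -1.771 - j5.355 V
  V2 = 132·(cos(-110.3°) + j·sin(-110.3°)) = -45.8 - j123.8 V
  V3 = 11.9·(cos(-142.9°) + j·sin(-142.9°)) = -9.491 - j7.178 V
Step 2 — Sum components: V_total = -57.06 - j136.3 V.
Step 3 — Convert to polar: |V_total| = 147.8 V, ∠V_total = -112.7°.

V_total = 147.8∠-112.7° V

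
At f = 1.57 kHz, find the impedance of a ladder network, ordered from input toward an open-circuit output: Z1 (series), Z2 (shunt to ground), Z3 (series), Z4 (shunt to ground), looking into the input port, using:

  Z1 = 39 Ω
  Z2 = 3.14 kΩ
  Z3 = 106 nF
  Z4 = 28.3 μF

Step 1 — Angular frequency: ω = 2π·f = 2π·1570 = 9865 rad/s.
Step 2 — Component impedances:
  Z1: Z = R = 39 Ω
  Z2: Z = R = 3140 Ω
  Z3: Z = 1/(jωC) = -j/(ω·C) = 0 - j956.3 Ω
  Z4: Z = 1/(jωC) = -j/(ω·C) = 0 - j3.582 Ω
Step 3 — Ladder network (open output): work backward from the far end, alternating series and parallel combinations. Z_in = 307.4 - j877.9 Ω = 930.1∠-70.7° Ω.

Z = 307.4 - j877.9 Ω = 930.1∠-70.7° Ω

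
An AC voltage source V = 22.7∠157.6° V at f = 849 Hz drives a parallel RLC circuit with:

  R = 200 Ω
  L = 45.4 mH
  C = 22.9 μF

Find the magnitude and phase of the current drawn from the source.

Step 1 — Angular frequency: ω = 2π·f = 2π·849 = 5334 rad/s.
Step 2 — Component impedances:
  R: Z = R = 200 Ω
  L: Z = jωL = j·5334·0.0454 = 0 + j242.2 Ω
  C: Z = 1/(jωC) = -j/(ω·C) = 0 - j8.186 Ω
Step 3 — Parallel combination: 1/Z_total = 1/R + 1/L + 1/C; Z_total = 0.3583 - j8.457 Ω = 8.465∠-87.6° Ω.
Step 4 — Source phasor: V = 22.7∠157.6° V = -20.99 + j8.65 V.
Step 5 — Ohm's law: I = V / Z_total = (-20.99 + j8.65) / (0.3583 - j8.457) = -1.126 - j2.434 A.
Step 6 — Convert to polar: |I| = 2.682 A, ∠I = -114.8°.

I = 2.682∠-114.8° A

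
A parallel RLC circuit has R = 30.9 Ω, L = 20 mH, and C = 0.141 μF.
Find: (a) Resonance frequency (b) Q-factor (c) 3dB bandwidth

Step 1 — Resonance: ω₀ = 1/√(LC) = 1/√(0.02·1.41e-07) = 1.883e+04 rad/s.
Step 2 — f₀ = ω₀/(2π) = 2997 Hz.
Step 3 — Parallel Q: Q = R/(ω₀L) = 30.9/(1.883e+04·0.02) = 0.08205.
Step 4 — Bandwidth: Δω = ω₀/Q = 2.295e+05 rad/s; BW = Δω/(2π) = 3.653e+04 Hz.

(a) f₀ = 2997 Hz  (b) Q = 0.08205  (c) BW = 3.653e+04 Hz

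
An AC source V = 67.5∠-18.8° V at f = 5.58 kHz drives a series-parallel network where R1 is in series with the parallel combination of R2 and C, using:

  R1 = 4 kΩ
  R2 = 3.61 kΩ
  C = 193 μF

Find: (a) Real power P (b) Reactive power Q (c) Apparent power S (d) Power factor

Step 1 — Angular frequency: ω = 2π·f = 2π·5580 = 3.506e+04 rad/s.
Step 2 — Component impedances:
  R1: Z = R = 4000 Ω
  R2: Z = R = 3610 Ω
  C: Z = 1/(jωC) = -j/(ω·C) = 0 - j0.1478 Ω
Step 3 — Parallel branch: R2 || C = 1/(1/R2 + 1/C) = 6.05e-06 - j0.1478 Ω.
Step 4 — Series with R1: Z_total = R1 + (R2 || C) = 4000 - j0.1478 Ω = 4000∠-0.0° Ω.
Step 5 — Source phasor: V = 67.5∠-18.8° V = 63.9 - j21.75 V.
Step 6 — Current: I = V / Z = 0.01597 - j0.005438 A = 0.01687∠-18.8° A.
Step 7 — Complex power: S = V·I* = 1.139 - j4.208e-05 VA.
Step 8 — Real power: P = Re(S) = 1.139 W.
Step 9 — Reactive power: Q = Im(S) = -4.208e-05 VAR.
Step 10 — Apparent power: |S| = 1.139 VA.
Step 11 — Power factor: PF = P/|S| = 1 (leading).

(a) P = 1.139 W  (b) Q = -4.208e-05 VAR  (c) S = 1.139 VA  (d) PF = 1 (leading)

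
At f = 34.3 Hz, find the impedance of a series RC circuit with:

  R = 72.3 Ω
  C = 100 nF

Step 1 — Angular frequency: ω = 2π·f = 2π·34.3 = 215.5 rad/s.
Step 2 — Component impedances:
  R: Z = R = 72.3 Ω
  C: Z = 1/(jωC) = -j/(ω·C) = 0 - j4.64e+04 Ω
Step 3 — Series combination: Z_total = R + C = 72.3 - j4.64e+04 Ω = 4.64e+04∠-89.9° Ω.

Z = 72.3 - j4.64e+04 Ω = 4.64e+04∠-89.9° Ω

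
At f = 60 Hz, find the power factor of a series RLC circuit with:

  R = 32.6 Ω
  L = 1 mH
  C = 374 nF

Step 1 — Angular frequency: ω = 2π·f = 2π·60 = 377 rad/s.
Step 2 — Component impedances:
  R: Z = R = 32.6 Ω
  L: Z = jωL = j·377·0.001 = 0 + j0.377 Ω
  C: Z = 1/(jωC) = -j/(ω·C) = 0 - j7092 Ω
Step 3 — Series combination: Z_total = R + L + C = 32.6 - j7092 Ω = 7092∠-89.7° Ω.
Step 4 — Power factor: PF = cos(φ) = Re(Z)/|Z| = 32.6/7092 = 0.004597.
Step 5 — Type: Im(Z) = -7092 ⇒ leading (phase φ = -89.7°).

PF = 0.004597 (leading, φ = -89.7°)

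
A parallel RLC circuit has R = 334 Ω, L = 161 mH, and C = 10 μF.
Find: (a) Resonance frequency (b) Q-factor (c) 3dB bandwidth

Step 1 — Resonance: ω₀ = 1/√(LC) = 1/√(0.161·1e-05) = 788.1 rad/s.
Step 2 — f₀ = ω₀/(2π) = 125.4 Hz.
Step 3 — Parallel Q: Q = R/(ω₀L) = 334/(788.1·0.161) = 2.632.
Step 4 — Bandwidth: Δω = ω₀/Q = 299.4 rad/s; BW = Δω/(2π) = 47.65 Hz.

(a) f₀ = 125.4 Hz  (b) Q = 2.632  (c) BW = 47.65 Hz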